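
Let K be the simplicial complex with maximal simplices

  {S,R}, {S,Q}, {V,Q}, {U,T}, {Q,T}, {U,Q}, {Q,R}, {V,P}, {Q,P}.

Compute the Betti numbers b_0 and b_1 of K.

K has 7 vertices, 9 edges.
rank ∂_0 = 0, rank ∂_1 = 6 ⇒ b_0 = 7 − 0 − 6 = 1; all invariant factors of ∂_1 are 1 so no torsion. So H_0 ≅ Z.
rank ∂_1 = 6, rank ∂_2 = 0 ⇒ b_1 = 9 − 6 − 0 = 3. So H_1 ≅ Z^3.

b_0 = 1, b_1 = 3.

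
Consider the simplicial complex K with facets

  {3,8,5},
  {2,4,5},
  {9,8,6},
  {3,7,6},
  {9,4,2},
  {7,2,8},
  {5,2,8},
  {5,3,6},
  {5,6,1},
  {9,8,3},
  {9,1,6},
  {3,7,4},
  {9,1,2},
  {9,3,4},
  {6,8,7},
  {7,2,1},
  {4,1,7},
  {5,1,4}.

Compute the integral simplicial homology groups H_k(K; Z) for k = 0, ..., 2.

Fix the vertex order 1 < 2 < 3 < 4 < 5 < 6 < 7 < 8 < 9 and write every simplex with vertices in increasing order. Then dim K = 2 and the simplices of K are:

  0-simplices (9): [1], [2], [3], [4], [5], [6], [7], [8], [9]
  1-simplices (27): (27 of them)
  2-simplices (18): [1,2,7], [1,2,9], [1,4,5], [1,4,7], [1,5,6], [1,6,9], [2,4,5], [2,4,9], [2,5,8], [2,7,8], [3,4,7], [3,4,9], [3,5,6], [3,5,8], [3,6,7], [3,8,9], [6,7,8], [6,8,9]

giving chain groups C_0 ≅ Z^9, C_1 ≅ Z^27, C_2 ≅ Z^18.

∂_1: C_1 → C_0 sends each edge [p,q] (with p < q) to q − p. For instance
  ∂[5,6] = [6] − [5].
This gives a 9×27 integer matrix of rank 8; reducing to Smith normal form yields diagonal entries (1,1,1,1,1,1,1,1).

The boundary map ∂_2: C_2 → C_1 acts by ∂[p,q,r] = [q,r] − [p,r] + [p,q]. For instance
  ∂[2,4,5] = [4,5] − [2,5] + [2,4],
  ∂[2,4,9] = [4,9] − [2,9] + [2,4].
This gives a 27×18 integer matrix of rank 18; reducing to Smith normal form yields diagonal entries (1,1,1,1,1,1,1,1,1,1,1,1,1,1,1,1,1,2).

Computing H_k = (kernel of ∂_k) / (image of ∂_{k+1}):

  H_0: rank C_0 − rank ∂_1 = 9 − 8 = 1, and the invariant factors of ∂_1 are all 1, so H_0 = Z.
  H_1: rank ker ∂_1 − rank ∂_2 = (27 − 8) − 18 = 1, and ∂_2 has invariant factor 2 > 1, so H_1 = Z × Z/2.
  H_2: rank ker ∂_2 − rank ∂_3 = (18 − 18) − 0 = 0, and there is no ∂_3, so H_2 = 0.

As a check, the Euler characteristic is 9 − 27 + 18 = 0, which agrees with 1 − 1 + 0 = 0.
(K is a triangulation of the Klein bottle.)

H_0 ≅ Z,  H_1 ≅ Z × Z/2,  H_2 = 0.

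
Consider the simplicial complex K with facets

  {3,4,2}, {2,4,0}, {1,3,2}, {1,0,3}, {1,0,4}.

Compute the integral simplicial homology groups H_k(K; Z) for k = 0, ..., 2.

H_0 = Z,  H_1 = Z,  H_2 = 0.

We work with the vertex ordering 0 < 1 < 2 < 3 < 4. The simplices of K, each written with vertices in increasing order, are:

  0-simplices (5): [0], [1], [2], [3], [4]
  1-simplices (10): [0,1], [0,2], [0,3], [0,4], [1,2], [1,3], [1,4], [2,3], [2,4], [3,4]
  2-simplices (5): [0,1,3], [0,1,4], [0,2,4], [1,2,3], [2,3,4]

so the chain groups are C_0 ≅ Z^5, C_1 ≅ Z^10, C_2 ≅ Z^5.

The boundary map ∂_1: C_1 → C_0 maps an edge to its endpoints' difference, ∂[p,q] = q − p.
The 5×10 boundary matrix has rank 4 and Smith normal form diag(1,1,1,1).

The boundary map ∂_2: C_2 → C_1 acts by ∂[p,q,r] = [q,r] − [p,r] + [p,q]. For instance
  ∂[1,2,3] = [2,3] − [1,3] + [1,2],
  ∂[0,2,4] = [2,4] − [0,4] + [0,2].
The resulting 10×5 matrix has rank 5, and its Smith normal form has invariant factors (1,1,1,1,1).

From H_k ≅ ker(∂_k) / im(∂_{k+1}) we obtain:

  H_0: rank C_0 − rank ∂_1 = 5 − 4 = 1, and the invariant factors of ∂_1 are all 1, so H_0 = Z.
  H_1: rank ker ∂_1 − rank ∂_2 = (10 − 4) − 5 = 1, and the invariant factors of ∂_2 are all 1, so H_1 = Z.
  H_2: rank ker ∂_2 − rank ∂_3 = (5 − 5) − 0 = 0, and there is no ∂_3, so H_2 = 0.

As a check, the Euler characteristic is 5 − 10 + 5 = 0, which agrees with 1 − 1 + 0 = 0.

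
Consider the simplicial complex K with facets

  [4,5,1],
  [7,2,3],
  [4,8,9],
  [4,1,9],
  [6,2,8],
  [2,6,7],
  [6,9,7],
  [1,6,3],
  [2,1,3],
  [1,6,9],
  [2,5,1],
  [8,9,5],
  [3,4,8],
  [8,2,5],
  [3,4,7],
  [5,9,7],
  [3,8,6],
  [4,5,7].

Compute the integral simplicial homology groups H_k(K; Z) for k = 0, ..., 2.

K has 9 vertices, 27 edges, 18 triangles.
rank ∂_0 = 0, rank ∂_1 = 8 ⇒ b_0 = 9 − 0 − 8 = 1; all invariant factors of ∂_1 are 1 so no torsion. So H_0 ≅ Z.
rank ∂_1 = 8, rank ∂_2 = 18 ⇒ b_1 = 27 − 8 − 18 = 1; ∂_2 has invariant factor(s) [2] giving torsion. So H_1 ≅ Z ⊕ Z_2.
rank ∂_2 = 18, rank ∂_3 = 0 ⇒ b_2 = 18 − 18 − 0 = 0. So H_2 ≅ 0.

H_0 ≅ Z,  H_1 ≅ Z ⊕ Z_2,  H_2 = 0.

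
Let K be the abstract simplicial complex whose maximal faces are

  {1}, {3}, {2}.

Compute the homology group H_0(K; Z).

Take the total order 1 < 2 < 3 on the vertex set. Then K (dimension 0) consists of the simplices:

  0-simplices (3): [1], [2], [3]

Hence C_0 ≅ Z^3.

Computing H_k = (kernel of ∂_k) / (image of ∂_{k+1}):

  H_0: rank C_0 − rank ∂_1 = 3 − 0 = 3, and there is no ∂_1, so H_0 = Z^3.

(K is a triangulation of a set of 3 points.)

H_0 = Z^3.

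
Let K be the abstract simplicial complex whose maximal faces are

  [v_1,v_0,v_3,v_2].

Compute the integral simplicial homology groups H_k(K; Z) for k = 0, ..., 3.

H_0 = Z,  H_1 = 0,  H_2 = 0,  H_3 = 0.

Take the total order v_0 < v_1 < v_2 < v_3 on the vertex set. Then K (dimension 3) consists of the simplices:

  0-simplices (4): [v_0], [v_1], [v_2], [v_3]
  1-simplices (6): [v_0,v_1], [v_0,v_2], [v_0,v_3], [v_1,v_2], [v_1,v_3], [v_2,v_3]
  2-simplices (4): [v_0,v_1,v_2], [v_0,v_1,v_3], [v_0,v_2,v_3], [v_1,v_2,v_3]
  3-simplices (1): [v_0,v_1,v_2,v_3]

Hence C_0 ≅ Z^4, C_1 ≅ Z^6, C_2 ≅ Z^4, C_3 ≅ Z^1.

The boundary map ∂_1: C_1 → C_0 sends each edge [p,q] (with p < q) to q − p. For instance
  ∂[v_1,v_3] = [v_3] − [v_1].
As a 4×6 matrix over Z this has rank 3, with invariant factors (1,1,1).

∂_2: C_2 → C_1 acts by ∂[p,q,r] = [q,r] − [p,r] + [p,q]. For instance
  ∂[v_1,v_2,v_3] = [v_2,v_3] − [v_1,v_3] + [v_1,v_2],
  ∂[v_0,v_2,v_3] = [v_2,v_3] − [v_0,v_3] + [v_0,v_2].
As a 6×4 matrix over Z this has rank 3, with invariant factors (1,1,1).

Boundary ∂_3: C_3 → C_2 sends each 3-simplex σ to the alternating sum Σ_i (−1)^i (σ with its i-th vertex removed). For instance
  ∂[v_0,v_1,v_2,v_3] = [v_1,v_2,v_3] − [v_0,v_2,v_3] + [v_0,v_1,v_3] − [v_0,v_1,v_2].
The 4×1 boundary matrix has rank 1 and Smith normal form diag(1).

Computing H_k = (kernel of ∂_k) / (image of ∂_{k+1}):

  H_0: rank C_0 − rank ∂_1 = 4 − 3 = 1, and the invariant factors of ∂_1 are all 1, so H_0 = Z.
  H_1: rank ker ∂_1 − rank ∂_2 = (6 − 3) − 3 = 0, and the invariant factors of ∂_2 are all 1, so H_1 = 0.
  H_2: rank ker ∂_2 − rank ∂_3 = (4 − 3) − 1 = 0, and the invariant factors of ∂_3 are all 1, so H_2 = 0.
  H_3: rank ker ∂_3 − rank ∂_4 = (1 − 1) − 0 = 0, and there is no ∂_4, so H_3 = 0.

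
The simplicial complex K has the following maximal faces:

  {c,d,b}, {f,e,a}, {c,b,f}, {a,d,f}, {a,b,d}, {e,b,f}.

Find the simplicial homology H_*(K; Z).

H_0 ≅ Z,  H_1 ≅ Z,  H_2 = 0.

We work with the vertex ordering a < b < c < d < e < f. The simplices of K, each written with vertices in increasing order, are:

  0-simplices (6): a, b, c, d, e, f
  1-simplices (12): ab, ad, ae, af, bc, bd, be, bf, cd, cf, df, ef
  2-simplices (6): abd, adf, aef, bcd, bcf, bef

giving chain groups C_0 ≅ Z^6, C_1 ≅ Z^12, C_2 ≅ Z^6.

∂_1: C_1 → C_0 is given by ∂[p,q] = [q] − [p]. For instance
  ∂df = f − d.
This gives a 6×12 integer matrix of rank 5; reducing to Smith normal form yields diagonal entries (1,1,1,1,1).

The boundary map ∂_2: C_2 → C_1 acts by ∂[p,q,r] = [q,r] − [p,r] + [p,q]. For instance
  ∂bcd = cd − bd + bc,
  ∂abd = bd − ad + ab.
The 12×6 boundary matrix has rank 6 and Smith normal form diag(1,1,1,1,1,1).

Now H_k = ker ∂_k / im ∂_{k+1}, so:

  H_0: rank C_0 − rank ∂_1 = 6 − 5 = 1, and the invariant factors of ∂_1 are all 1, so H_0 = Z.
  H_1: rank ker ∂_1 − rank ∂_2 = (12 − 5) − 6 = 1, and the invariant factors of ∂_2 are all 1, so H_1 = Z.
  H_2: rank ker ∂_2 − rank ∂_3 = (6 − 6) − 0 = 0, and there is no ∂_3, so H_2 = 0.

As a check, the Euler characteristic is 6 − 12 + 6 = 0, which agrees with 1 − 1 + 0 = 0.
(K is a triangulation of the cylinder S^1 x I.)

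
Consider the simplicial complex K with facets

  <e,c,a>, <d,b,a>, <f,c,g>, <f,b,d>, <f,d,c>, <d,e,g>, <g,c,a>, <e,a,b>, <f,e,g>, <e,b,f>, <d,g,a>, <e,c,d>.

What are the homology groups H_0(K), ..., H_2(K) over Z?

We work with the vertex ordering a < b < c < d < e < f < g. The simplices of K, each written with vertices in increasing order, are:

  0-simplices (7): a, b, c, d, e, f, g
  1-simplices (18): ab, ac, ad, ae, ag, bd, be, bf, cd, ce, cf, cg, de, df, dg, ef, eg, fg
  2-simplices (12): abd, abe, ace, acg, adg, bdf, bef, cde, cdf, cfg, deg, efg

giving chain groups C_0 ≅ Z^7, C_1 ≅ Z^18, C_2 ≅ Z^12.

Boundary ∂_1: C_1 → C_0 is given by ∂[p,q] = [q] − [p]. For instance
  ∂cd = d − c.
The 7×18 boundary matrix has rank 6 and Smith normal form diag(1,1,1,1,1,1).

Boundary ∂_2: C_2 → C_1 maps a triangle to the signed sum of its edges. For instance
  ∂cdf = df − cf + cd,
  ∂adg = dg − ag + ad.
The 18×12 boundary matrix has rank 12 and Smith normal form diag(1,1,1,1,1,1,1,1,1,1,1,2).

Computing H_k = (kernel of ∂_k) / (image of ∂_{k+1}):

  H_0: rank C_0 − rank ∂_1 = 7 − 6 = 1, and the invariant factors of ∂_1 are all 1, so H_0 = Z.
  H_1: rank ker ∂_1 − rank ∂_2 = (18 − 6) − 12 = 0, and ∂_2 has invariant factor 2 > 1, so H_1 = Z/2.
  H_2: rank ker ∂_2 − rank ∂_3 = (12 − 12) − 0 = 0, and there is no ∂_3, so H_2 = 0.

As a check, the Euler characteristic is 7 − 18 + 12 = 1, which agrees with 1 − 0 + 0 = 1.

H_0 ≅ Z,  H_1 ≅ Z/2,  H_2 = 0.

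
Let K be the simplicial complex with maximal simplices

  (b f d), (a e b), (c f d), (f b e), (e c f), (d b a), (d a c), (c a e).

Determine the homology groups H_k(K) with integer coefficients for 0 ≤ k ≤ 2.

H_0 ≅ Z,  H_1 = 0,  H_2 ≅ Z.

K has 6 vertices, 12 edges, 8 triangles.
rank ∂_0 = 0, rank ∂_1 = 5 ⇒ b_0 = 6 − 0 − 5 = 1; all invariant factors of ∂_1 are 1 so no torsion. So H_0 = Z.
rank ∂_1 = 5, rank ∂_2 = 7 ⇒ b_1 = 12 − 5 − 7 = 0; all invariant factors of ∂_2 are 1 so no torsion. So H_1 = 0.
rank ∂_2 = 7, rank ∂_3 = 0 ⇒ b_2 = 8 − 7 − 0 = 1. So H_2 = Z.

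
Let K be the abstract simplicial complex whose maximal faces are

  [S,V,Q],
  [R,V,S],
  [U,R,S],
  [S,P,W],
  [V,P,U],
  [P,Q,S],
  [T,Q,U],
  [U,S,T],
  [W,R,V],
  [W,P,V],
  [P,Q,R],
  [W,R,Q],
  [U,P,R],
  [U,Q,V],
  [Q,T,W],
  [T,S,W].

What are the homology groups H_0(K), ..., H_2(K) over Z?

Take the total order P < Q < R < S < T < U < V < W on the vertex set. Then K (dimension 2) consists of the simplices:

  0-simplices (8): P, Q, R, S, T, U, V, W
  1-simplices (24): PQ, PR, PS, PU, PV, PW, QR, QS, QT, QU, QV, QW, RS, RU, RV, RW, ST, SU, SV, SW, TU, TW, UV, VW
  2-simplices (16): PQR, PQS, PRU, PSW, PUV, PVW, QRW, QSV, QTU, QTW, QUV, RSU, RSV, RVW, STU, STW

giving chain groups C_0 ≅ Z^8, C_1 ≅ Z^24, C_2 ≅ Z^16.

∂_1: C_1 → C_0 sends each edge [p,q] (with p < q) to q − p. For instance
  ∂QV = V − Q.
As a 8×24 matrix over Z this has rank 7, with invariant factors (1,1,1,1,1,1,1).

Boundary ∂_2: C_2 → C_1 maps a triangle to the signed sum of its edges. For instance
  ∂QRW = RW − QW + QR,
  ∂PUV = UV − PV + PU.
This gives a 24×16 integer matrix of rank 15; reducing to Smith normal form yields diagonal entries (1,1,1,1,1,1,1,1,1,1,1,1,1,1,1).

Computing H_k = (kernel of ∂_k) / (image of ∂_{k+1}):

  H_0: rank C_0 − rank ∂_1 = 8 − 7 = 1, and the invariant factors of ∂_1 are all 1, so H_0 ≅ Z.
  H_1: rank ker ∂_1 − rank ∂_2 = (24 − 7) − 15 = 2, and the invariant factors of ∂_2 are all 1, so H_1 ≅ Z^2.
  H_2: rank ker ∂_2 − rank ∂_3 = (16 − 15) − 0 = 1, and there is no ∂_3, so H_2 ≅ Z.

As a check, the Euler characteristic is 8 − 24 + 16 = 0, which agrees with 1 − 2 + 1 = 0.

H_0 ≅ Z,  H_1 ≅ Z^2,  H_2 ≅ Z.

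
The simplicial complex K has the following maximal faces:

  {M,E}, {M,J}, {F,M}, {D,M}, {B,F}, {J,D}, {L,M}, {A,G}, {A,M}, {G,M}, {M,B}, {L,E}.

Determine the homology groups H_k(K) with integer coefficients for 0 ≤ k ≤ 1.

H_0 ≅ Z,  H_1 ≅ Z^4.

Fix the vertex order A < B < D < E < F < G < J < L < M and write every simplex with vertices in increasing order. Then dim K = 1 and the simplices of K are:

  0-simplices (9): A, B, D, E, F, G, J, L, M
  1-simplices (12): AG, AM, BF, BM, DJ, DM, EL, EM, FM, GM, JM, LM

giving chain groups C_0 ≅ Z^9, C_1 ≅ Z^12.

Boundary ∂_1: C_1 → C_0 maps an edge to its endpoints' difference, ∂[p,q] = q − p.
The 9×12 boundary matrix has rank 8 and Smith normal form diag(1,1,1,1,1,1,1,1).

Now H_k = ker ∂_k / im ∂_{k+1}, so:

  H_0: rank C_0 − rank ∂_1 = 9 − 8 = 1, and the invariant factors of ∂_1 are all 1, so H_0 ≅ Z.
  H_1: rank ker ∂_1 − rank ∂_2 = (12 − 8) − 0 = 4, and there is no ∂_2, so H_1 ≅ Z^4.

As a check, the Euler characteristic is 9 − 12 = -3, which agrees with 1 − 4 = -3.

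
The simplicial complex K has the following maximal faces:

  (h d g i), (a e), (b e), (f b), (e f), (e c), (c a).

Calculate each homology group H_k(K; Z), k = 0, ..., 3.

H_0 = Z^2,  H_1 = Z^2,  H_2 = 0,  H_3 = 0.

Order the vertices as a < b < c < d < e < f < g < h < i. Listing each simplex with vertices in this order, K has dimension 3 with simplices:

  0-simplices (9): a, b, c, d, e, f, g, h, i
  1-simplices (12): ac, ae, be, bf, ce, dg, dh, di, ef, gh, gi, hi
  2-simplices (4): dgh, dgi, dhi, ghi
  3-simplices (1): dghi

Hence C_0 ≅ Z^9, C_1 ≅ Z^12, C_2 ≅ Z^4, C_3 ≅ Z^1.

∂_1: C_1 → C_0 sends each edge [p,q] (with p < q) to q − p. For instance
  ∂bf = f − b.
This gives a 9×12 integer matrix of rank 7; reducing to Smith normal form yields diagonal entries (1,1,1,1,1,1,1).

Boundary ∂_2: C_2 → C_1 maps a triangle to the signed sum of its edges. For instance
  ∂ghi = hi − gi + gh,
  ∂dgi = gi − di + dg.
The 12×4 boundary matrix has rank 3 and Smith normal form diag(1,1,1).

The boundary map ∂_3: C_3 → C_2 sends each 3-simplex σ to the alternating sum Σ_i (−1)^i (σ with its i-th vertex removed). For instance
  ∂dghi = ghi − dhi + dgi − dgh.
The 4×1 boundary matrix has rank 1 and Smith normal form diag(1).

Computing H_k = (kernel of ∂_k) / (image of ∂_{k+1}):

  H_0: rank C_0 − rank ∂_1 = 9 − 7 = 2, and the invariant factors of ∂_1 are all 1, so H_0 ≅ Z^2.
  H_1: rank ker ∂_1 − rank ∂_2 = (12 − 7) − 3 = 2, and the invariant factors of ∂_2 are all 1, so H_1 ≅ Z^2.
  H_2: rank ker ∂_2 − rank ∂_3 = (4 − 3) − 1 = 0, and the invariant factors of ∂_3 are all 1, so H_2 ≅ 0.
  H_3: rank ker ∂_3 − rank ∂_4 = (1 − 1) − 0 = 0, and there is no ∂_4, so H_3 ≅ 0.

As a check, the Euler characteristic is 9 − 12 + 4 − 1 = 0, which agrees with 2 − 2 + 0 − 0 = 0.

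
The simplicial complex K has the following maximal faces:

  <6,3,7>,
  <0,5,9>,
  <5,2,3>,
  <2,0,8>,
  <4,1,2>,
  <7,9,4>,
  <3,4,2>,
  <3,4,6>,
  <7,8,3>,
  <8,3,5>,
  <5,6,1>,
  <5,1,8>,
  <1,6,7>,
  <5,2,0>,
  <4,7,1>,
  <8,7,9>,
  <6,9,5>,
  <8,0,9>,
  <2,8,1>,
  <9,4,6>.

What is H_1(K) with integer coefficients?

H_1 ≅ Z ⊕ Z/2Z.

Fix the vertex order 0 < 1 < 2 < 3 < 4 < 5 < 6 < 7 < 8 < 9 and write every simplex with vertices in increasing order. Then dim K = 2 and the simplices of K are:

  0-simplices (10): [0], [1], [2], [3], [4], [5], [6], [7], [8], [9]
  1-simplices (30): (30 of them)
  2-simplices (20): (20 of them)

Hence C_0 ≅ Z^10, C_1 ≅ Z^30, C_2 ≅ Z^20.

Boundary ∂_1: C_1 → C_0 maps an edge to its endpoints' difference, ∂[p,q] = q − p.
The resulting 10×30 matrix has rank 9, and its Smith normal form has invariant factors (1,1,1,1,1,1,1,1,1).

Boundary ∂_2: C_2 → C_1 sends each 2-simplex [p,q,r] to [q,r] − [p,r] + [p,q]. For instance
  ∂[4,6,9] = [6,9] − [4,9] + [4,6],
  ∂[1,5,8] = [5,8] − [1,8] + [1,5].
As a 30×20 matrix over Z this has rank 20, with invariant factors (1,1,1,1,1,1,1,1,1,1,1,1,1,1,1,1,1,1,1,2).

From H_k ≅ ker(∂_k) / im(∂_{k+1}) we obtain:

  H_1: rank ker ∂_1 − rank ∂_2 = (30 − 9) − 20 = 1, and ∂_2 has invariant factor 2 > 1, so H_1 ≅ Z ⊕ Z/2Z.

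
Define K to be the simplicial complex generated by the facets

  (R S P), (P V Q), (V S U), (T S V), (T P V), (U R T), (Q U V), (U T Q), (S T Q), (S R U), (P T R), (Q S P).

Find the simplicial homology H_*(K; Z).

K has 7 vertices, 18 edges, 12 triangles.
rank ∂_0 = 0, rank ∂_1 = 6 ⇒ b_0 = 7 − 0 − 6 = 1; all invariant factors of ∂_1 are 1 so no torsion. So H_0 ≅ Z.
rank ∂_1 = 6, rank ∂_2 = 12 ⇒ b_1 = 18 − 6 − 12 = 0; ∂_2 has invariant factor(s) [2] giving torsion. So H_1 ≅ Z_2.
rank ∂_2 = 12, rank ∂_3 = 0 ⇒ b_2 = 12 − 12 − 0 = 0. So H_2 ≅ 0.

H_0 ≅ Z,  H_1 ≅ Z_2,  H_2 = 0.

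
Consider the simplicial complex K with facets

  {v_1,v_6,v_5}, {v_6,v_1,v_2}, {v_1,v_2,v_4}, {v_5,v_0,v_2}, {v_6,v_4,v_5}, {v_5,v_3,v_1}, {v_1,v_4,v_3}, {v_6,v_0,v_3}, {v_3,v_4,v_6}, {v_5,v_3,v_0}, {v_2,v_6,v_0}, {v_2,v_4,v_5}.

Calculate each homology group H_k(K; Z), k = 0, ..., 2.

Fix the vertex order v_0 < v_1 < v_2 < v_3 < v_4 < v_5 < v_6 and write every simplex with vertices in increasing order. Then dim K = 2 and the simplices of K are:

  0-simplices (7): [v_0], [v_1], [v_2], [v_3], [v_4], [v_5], [v_6]
  1-simplices (18): (18 of them)
  2-simplices (12): (12 of them)

so the chain groups are C_0 ≅ Z^7, C_1 ≅ Z^18, C_2 ≅ Z^12.

∂_1: C_1 → C_0 maps an edge to its endpoints' difference, ∂[p,q] = q − p. For instance
  ∂[v_1,v_2] = [v_2] − [v_1].
The resulting 7×18 matrix has rank 6, and its Smith normal form has invariant factors (1,1,1,1,1,1).

∂_2: C_2 → C_1 maps a triangle to the signed sum of its edges. For instance
  ∂[v_3,v_4,v_6] = [v_4,v_6] − [v_3,v_6] + [v_3,v_4],
  ∂[v_0,v_3,v_6] = [v_3,v_6] − [v_0,v_6] + [v_0,v_3].
The resulting 18×12 matrix has rank 12, and its Smith normal form has invariant factors (1,1,1,1,1,1,1,1,1,1,1,2).

Reading off H_k = ker ∂_k / im ∂_{k+1}:

  H_0: rank C_0 − rank ∂_1 = 7 − 6 = 1, and the invariant factors of ∂_1 are all 1, so H_0 ≅ Z.
  H_1: rank ker ∂_1 − rank ∂_2 = (18 − 6) − 12 = 0, and ∂_2 has invariant factor 2 > 1, so H_1 ≅ Z/2.
  H_2: rank ker ∂_2 − rank ∂_3 = (12 − 12) − 0 = 0, and there is no ∂_3, so H_2 ≅ 0.

(K is a triangulation of the real projective plane RP^2.)

H_0 ≅ Z,  H_1 ≅ Z/2,  H_2 = 0.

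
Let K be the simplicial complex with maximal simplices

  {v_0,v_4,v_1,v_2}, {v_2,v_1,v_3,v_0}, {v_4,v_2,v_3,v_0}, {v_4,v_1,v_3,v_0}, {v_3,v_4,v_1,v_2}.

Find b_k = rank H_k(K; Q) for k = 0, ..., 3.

b_0 = 1, b_1 = 0, b_2 = 0, b_3 = 1.

Fix the vertex order v_0 < v_1 < v_2 < v_3 < v_4 and write every simplex with vertices in increasing order. Then dim K = 3 and the simplices of K are:

  0-simplices (5): [v_0], [v_1], [v_2], [v_3], [v_4]
  1-simplices (10): [v_0,v_1], [v_0,v_2], [v_0,v_3], [v_0,v_4], [v_1,v_2], [v_1,v_3], [v_1,v_4], [v_2,v_3], [v_2,v_4], [v_3,v_4]
  2-simplices (10): [v_0,v_1,v_2], [v_0,v_1,v_3], [v_0,v_1,v_4], [v_0,v_2,v_3], [v_0,v_2,v_4], [v_0,v_3,v_4], [v_1,v_2,v_3], [v_1,v_2,v_4], [v_1,v_3,v_4], [v_2,v_3,v_4]
  3-simplices (5): [v_0,v_1,v_2,v_3], [v_0,v_1,v_2,v_4], [v_0,v_1,v_3,v_4], [v_0,v_2,v_3,v_4], [v_1,v_2,v_3,v_4]

so the chain groups are C_0 ≅ Z^5, C_1 ≅ Z^10, C_2 ≅ Z^10, C_3 ≅ Z^5.

Boundary ∂_1: C_1 → C_0 maps an edge to its endpoints' difference, ∂[p,q] = q − p.
As a 5×10 matrix over Z this has rank 4, with invariant factors (1,1,1,1).

∂_2: C_2 → C_1 maps a triangle to the signed sum of its edges. For instance
  ∂[v_1,v_3,v_4] = [v_3,v_4] − [v_1,v_4] + [v_1,v_3],
  ∂[v_0,v_2,v_3] = [v_2,v_3] − [v_0,v_3] + [v_0,v_2].
The resulting 10×10 matrix has rank 6, and its Smith normal form has invariant factors (1,1,1,1,1,1).

∂_3: C_3 → C_2 sends each 3-simplex σ to the alternating sum Σ_i (−1)^i (σ with its i-th vertex removed). For instance
  ∂[v_0,v_1,v_2,v_4] = [v_1,v_2,v_4] − [v_0,v_2,v_4] + [v_0,v_1,v_4] − [v_0,v_1,v_2],
  ∂[v_0,v_2,v_3,v_4] = [v_2,v_3,v_4] − [v_0,v_3,v_4] + [v_0,v_2,v_4] − [v_0,v_2,v_3].
As a 10×5 matrix over Z this has rank 4, with invariant factors (1,1,1,1).

Computing H_k = (kernel of ∂_k) / (image of ∂_{k+1}):

  H_0: rank C_0 − rank ∂_1 = 5 − 4 = 1, and the invariant factors of ∂_1 are all 1, so H_0 ≅ Z.
  H_1: rank ker ∂_1 − rank ∂_2 = (10 − 4) − 6 = 0, and the invariant factors of ∂_2 are all 1, so H_1 ≅ 0.
  H_2: rank ker ∂_2 − rank ∂_3 = (10 − 6) − 4 = 0, and the invariant factors of ∂_3 are all 1, so H_2 ≅ 0.
  H_3: rank ker ∂_3 − rank ∂_4 = (5 − 4) − 0 = 1, and there is no ∂_4, so H_3 ≅ Z.

(K is a triangulation of the 3-sphere S^3.)

Hence the Betti numbers are b_0 = 1, b_1 = 0, b_2 = 0, b_3 = 1.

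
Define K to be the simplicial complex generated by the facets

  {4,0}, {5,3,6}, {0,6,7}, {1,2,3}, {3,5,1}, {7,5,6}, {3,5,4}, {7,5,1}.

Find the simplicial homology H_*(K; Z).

K has 8 vertices, 15 edges, 7 triangles.
rank ∂_0 = 0, rank ∂_1 = 7 ⇒ b_0 = 8 − 0 − 7 = 1; all invariant factors of ∂_1 are 1 so no torsion. So H_0 ≅ Z.
rank ∂_1 = 7, rank ∂_2 = 7 ⇒ b_1 = 15 − 7 − 7 = 1; all invariant factors of ∂_2 are 1 so no torsion. So H_1 ≅ Z.
rank ∂_2 = 7, rank ∂_3 = 0 ⇒ b_2 = 7 − 7 − 0 = 0. So H_2 ≅ 0.

H_0 = Z,  H_1 = Z,  H_2 = 0.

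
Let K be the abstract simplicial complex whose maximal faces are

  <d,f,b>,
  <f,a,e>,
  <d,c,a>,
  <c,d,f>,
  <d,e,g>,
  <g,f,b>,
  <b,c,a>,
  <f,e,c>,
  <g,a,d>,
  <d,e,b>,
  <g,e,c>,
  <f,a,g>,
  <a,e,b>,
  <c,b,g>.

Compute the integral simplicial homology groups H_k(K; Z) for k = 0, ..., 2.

We work with the vertex ordering a < b < c < d < e < f < g. The simplices of K, each written with vertices in increasing order, are:

  0-simplices (7): a, b, c, d, e, f, g
  1-simplices (21): ab, ac, ad, ae, af, ag, bc, bd, be, bf, bg, cd, ce, cf, cg, de, df, dg, ef, eg, fg
  2-simplices (14): abc, abe, acd, adg, aef, afg, bcg, bde, bdf, bfg, cdf, cef, ceg, deg

giving chain groups C_0 ≅ Z^7, C_1 ≅ Z^21, C_2 ≅ Z^14.

The boundary map ∂_1: C_1 → C_0 is given by ∂[p,q] = [q] − [p]. For instance
  ∂bc = c − b.
This gives a 7×21 integer matrix of rank 6; reducing to Smith normal form yields diagonal entries (1,1,1,1,1,1).

∂_2: C_2 → C_1 acts by ∂[p,q,r] = [q,r] − [p,r] + [p,q]. For instance
  ∂cef = ef − cf + ce,
  ∂abe = be − ae + ab.
The resulting 21×14 matrix has rank 13, and its Smith normal form has invariant factors (1,1,1,1,1,1,1,1,1,1,1,1,1).

Now H_k = ker ∂_k / im ∂_{k+1}, so:

  H_0: rank C_0 − rank ∂_1 = 7 − 6 = 1, and the invariant factors of ∂_1 are all 1, so H_0 = Z.
  H_1: rank ker ∂_1 − rank ∂_2 = (21 − 6) − 13 = 2, and the invariant factors of ∂_2 are all 1, so H_1 = Z^2.
  H_2: rank ker ∂_2 − rank ∂_3 = (14 − 13) − 0 = 1, and there is no ∂_3, so H_2 = Z.

As a check, the Euler characteristic is 7 − 21 + 14 = 0, which agrees with 1 − 2 + 1 = 0.
(K is a triangulation of the torus T^2.)

H_0 = Z,  H_1 = Z^2,  H_2 = Z.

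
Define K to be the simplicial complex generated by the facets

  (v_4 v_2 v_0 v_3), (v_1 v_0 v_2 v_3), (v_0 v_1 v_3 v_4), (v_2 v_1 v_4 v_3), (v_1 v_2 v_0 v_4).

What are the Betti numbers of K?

Take the total order v_0 < v_1 < v_2 < v_3 < v_4 on the vertex set. Then K (dimension 3) consists of the simplices:

  0-simplices (5): [v_0], [v_1], [v_2], [v_3], [v_4]
  1-simplices (10): [v_0,v_1], [v_0,v_2], [v_0,v_3], [v_0,v_4], [v_1,v_2], [v_1,v_3], [v_1,v_4], [v_2,v_3], [v_2,v_4], [v_3,v_4]
  2-simplices (10): [v_0,v_1,v_2], [v_0,v_1,v_3], [v_0,v_1,v_4], [v_0,v_2,v_3], [v_0,v_2,v_4], [v_0,v_3,v_4], [v_1,v_2,v_3], [v_1,v_2,v_4], [v_1,v_3,v_4], [v_2,v_3,v_4]
  3-simplices (5): [v_0,v_1,v_2,v_3], [v_0,v_1,v_2,v_4], [v_0,v_1,v_3,v_4], [v_0,v_2,v_3,v_4], [v_1,v_2,v_3,v_4]

so the chain groups are C_0 ≅ Z^5, C_1 ≅ Z^10, C_2 ≅ Z^10, C_3 ≅ Z^5.

Boundary ∂_1: C_1 → C_0 sends each edge [p,q] (with p < q) to q − p.
The 5×10 boundary matrix has rank 4 and Smith normal form diag(1,1,1,1).

Boundary ∂_2: C_2 → C_1 maps a triangle to the signed sum of its edges. For instance
  ∂[v_0,v_1,v_2] = [v_1,v_2] − [v_0,v_2] + [v_0,v_1],
  ∂[v_0,v_2,v_4] = [v_2,v_4] − [v_0,v_4] + [v_0,v_2].
The resulting 10×10 matrix has rank 6, and its Smith normal form has invariant factors (1,1,1,1,1,1).

∂_3: C_3 → C_2 sends each 3-simplex σ to the alternating sum Σ_i (−1)^i (σ with its i-th vertex removed). For instance
  ∂[v_0,v_1,v_3,v_4] = [v_1,v_3,v_4] − [v_0,v_3,v_4] + [v_0,v_1,v_4] − [v_0,v_1,v_3],
  ∂[v_0,v_1,v_2,v_3] = [v_1,v_2,v_3] − [v_0,v_2,v_3] + [v_0,v_1,v_3] − [v_0,v_1,v_2].
The resulting 10×5 matrix has rank 4, and its Smith normal form has invariant factors (1,1,1,1).

Reading off H_k = ker ∂_k / im ∂_{k+1}:

  H_0: rank C_0 − rank ∂_1 = 5 − 4 = 1, and the invariant factors of ∂_1 are all 1, so H_0 ≅ Z.
  H_1: rank ker ∂_1 − rank ∂_2 = (10 − 4) − 6 = 0, and the invariant factors of ∂_2 are all 1, so H_1 ≅ 0.
  H_2: rank ker ∂_2 − rank ∂_3 = (10 − 6) − 4 = 0, and the invariant factors of ∂_3 are all 1, so H_2 ≅ 0.
  H_3: rank ker ∂_3 − rank ∂_4 = (5 − 4) − 0 = 1, and there is no ∂_4, so H_3 ≅ Z.

Hence the Betti numbers are b_0 = 1, b_1 = 0, b_2 = 0, b_3 = 1.

b_0 = 1, b_1 = 0, b_2 = 0, b_3 = 1.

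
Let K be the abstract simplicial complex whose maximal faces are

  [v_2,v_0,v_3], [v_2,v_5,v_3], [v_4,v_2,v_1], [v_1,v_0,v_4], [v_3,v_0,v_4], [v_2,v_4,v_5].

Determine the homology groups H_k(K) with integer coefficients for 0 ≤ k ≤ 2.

H_0 ≅ Z,  H_1 ≅ Z,  H_2 = 0.

Order the vertices as v_0 < v_1 < v_2 < v_3 < v_4 < v_5. Listing each simplex with vertices in this order, K has dimension 2 with simplices:

  0-simplices (6): [v_0], [v_1], [v_2], [v_3], [v_4], [v_5]
  1-simplices (12): [v_0,v_1], [v_0,v_2], [v_0,v_3], [v_0,v_4], [v_1,v_2], [v_1,v_4], [v_2,v_3], [v_2,v_4], [v_2,v_5], [v_3,v_4], [v_3,v_5], [v_4,v_5]
  2-simplices (6): [v_0,v_1,v_4], [v_0,v_2,v_3], [v_0,v_3,v_4], [v_1,v_2,v_4], [v_2,v_3,v_5], [v_2,v_4,v_5]

so the chain groups are C_0 ≅ Z^6, C_1 ≅ Z^12, C_2 ≅ Z^6.

∂_1: C_1 → C_0 sends each edge [p,q] (with p < q) to q − p. For instance
  ∂[v_3,v_5] = [v_5] − [v_3].
This gives a 6×12 integer matrix of rank 5; reducing to Smith normal form yields diagonal entries (1,1,1,1,1).

Boundary ∂_2: C_2 → C_1 maps a triangle to the signed sum of its edges. For instance
  ∂[v_2,v_3,v_5] = [v_3,v_5] − [v_2,v_5] + [v_2,v_3],
  ∂[v_1,v_2,v_4] = [v_2,v_4] − [v_1,v_4] + [v_1,v_2].
The resulting 12×6 matrix has rank 6, and its Smith normal form has invariant factors (1,1,1,1,1,1).

Computing H_k = (kernel of ∂_k) / (image of ∂_{k+1}):

  H_0: rank C_0 − rank ∂_1 = 6 − 5 = 1, and the invariant factors of ∂_1 are all 1, so H_0 = Z.
  H_1: rank ker ∂_1 − rank ∂_2 = (12 − 5) − 6 = 1, and the invariant factors of ∂_2 are all 1, so H_1 = Z.
  H_2: rank ker ∂_2 − rank ∂_3 = (6 − 6) − 0 = 0, and there is no ∂_3, so H_2 = 0.

As a check, the Euler characteristic is 6 − 12 + 6 = 0, which agrees with 1 − 1 + 0 = 0.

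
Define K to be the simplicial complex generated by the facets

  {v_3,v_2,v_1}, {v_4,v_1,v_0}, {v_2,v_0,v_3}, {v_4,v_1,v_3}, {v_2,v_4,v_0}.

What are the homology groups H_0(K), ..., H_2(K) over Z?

H_0 ≅ Z,  H_1 ≅ Z,  H_2 = 0.

We work with the vertex ordering v_0 < v_1 < v_2 < v_3 < v_4. The simplices of K, each written with vertices in increasing order, are:

  0-simplices (5): [v_0], [v_1], [v_2], [v_3], [v_4]
  1-simplices (10): [v_0,v_1], [v_0,v_2], [v_0,v_3], [v_0,v_4], [v_1,v_2], [v_1,v_3], [v_1,v_4], [v_2,v_3], [v_2,v_4], [v_3,v_4]
  2-simplices (5): [v_0,v_1,v_4], [v_0,v_2,v_3], [v_0,v_2,v_4], [v_1,v_2,v_3], [v_1,v_3,v_4]

so the chain groups are C_0 ≅ Z^5, C_1 ≅ Z^10, C_2 ≅ Z^5.

The boundary map ∂_1: C_1 → C_0 sends each edge [p,q] (with p < q) to q − p. For instance
  ∂[v_0,v_1] = [v_1] − [v_0].
This gives a 5×10 integer matrix of rank 4; reducing to Smith normal form yields diagonal entries (1,1,1,1).

∂_2: C_2 → C_1 sends each 2-simplex [p,q,r] to [q,r] − [p,r] + [p,q]. For instance
  ∂[v_1,v_2,v_3] = [v_2,v_3] − [v_1,v_3] + [v_1,v_2],
  ∂[v_0,v_2,v_3] = [v_2,v_3] − [v_0,v_3] + [v_0,v_2].
The resulting 10×5 matrix has rank 5, and its Smith normal form has invariant factors (1,1,1,1,1).

Computing H_k = (kernel of ∂_k) / (image of ∂_{k+1}):

  H_0: rank C_0 − rank ∂_1 = 5 − 4 = 1, and the invariant factors of ∂_1 are all 1, so H_0 = Z.
  H_1: rank ker ∂_1 − rank ∂_2 = (10 − 4) − 5 = 1, and the invariant factors of ∂_2 are all 1, so H_1 = Z.
  H_2: rank ker ∂_2 − rank ∂_3 = (5 − 5) − 0 = 0, and there is no ∂_3, so H_2 = 0.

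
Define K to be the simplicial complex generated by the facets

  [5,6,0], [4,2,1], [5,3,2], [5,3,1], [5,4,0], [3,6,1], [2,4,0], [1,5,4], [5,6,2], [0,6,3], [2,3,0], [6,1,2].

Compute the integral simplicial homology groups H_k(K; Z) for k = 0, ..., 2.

We work with the vertex ordering 0 < 1 < 2 < 3 < 4 < 5 < 6. The simplices of K, each written with vertices in increasing order, are:

  0-simplices (7): [0], [1], [2], [3], [4], [5], [6]
  1-simplices (18): [0,2], [0,3], [0,4], [0,5], [0,6], [1,2], [1,3], [1,4], [1,5], [1,6], [2,3], [2,4], [2,5], [2,6], [3,5], [3,6], [4,5], [5,6]
  2-simplices (12): [0,2,3], [0,2,4], [0,3,6], [0,4,5], [0,5,6], [1,2,4], [1,2,6], [1,3,5], [1,3,6], [1,4,5], [2,3,5], [2,5,6]

so the chain groups are C_0 ≅ Z^7, C_1 ≅ Z^18, C_2 ≅ Z^12.

The boundary map ∂_1: C_1 → C_0 is given by ∂[p,q] = [q] − [p]. For instance
  ∂[0,5] = [5] − [0].
As a 7×18 matrix over Z this has rank 6, with invariant factors (1,1,1,1,1,1).

Boundary ∂_2: C_2 → C_1 acts by ∂[p,q,r] = [q,r] − [p,r] + [p,q]. For instance
  ∂[0,2,4] = [2,4] − [0,4] + [0,2],
  ∂[0,4,5] = [4,5] − [0,5] + [0,4].
The 18×12 boundary matrix has rank 12 and Smith normal form diag(1,1,1,1,1,1,1,1,1,1,1,2).

From H_k ≅ ker(∂_k) / im(∂_{k+1}) we obtain:

  H_0: rank C_0 − rank ∂_1 = 7 − 6 = 1, and the invariant factors of ∂_1 are all 1, so H_0 = Z.
  H_1: rank ker ∂_1 − rank ∂_2 = (18 − 6) − 12 = 0, and ∂_2 has invariant factor 2 > 1, so H_1 = Z/2.
  H_2: rank ker ∂_2 − rank ∂_3 = (12 − 12) − 0 = 0, and there is no ∂_3, so H_2 = 0.

As a check, the Euler characteristic is 7 − 18 + 12 = 1, which agrees with 1 − 0 + 0 = 1.

H_0 ≅ Z,  H_1 ≅ Z/2,  H_2 = 0.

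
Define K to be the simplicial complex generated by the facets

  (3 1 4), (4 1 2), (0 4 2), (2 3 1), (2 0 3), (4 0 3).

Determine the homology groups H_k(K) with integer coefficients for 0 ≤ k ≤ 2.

Take the total order 0 < 1 < 2 < 3 < 4 on the vertex set. Then K (dimension 2) consists of the simplices:

  0-simplices (5): [0], [1], [2], [3], [4]
  1-simplices (9): [0,2], [0,3], [0,4], [1,2], [1,3], [1,4], [2,3], [2,4], [3,4]
  2-simplices (6): [0,2,3], [0,2,4], [0,3,4], [1,2,3], [1,2,4], [1,3,4]

Hence C_0 ≅ Z^5, C_1 ≅ Z^9, C_2 ≅ Z^6.

∂_1: C_1 → C_0 sends each edge [p,q] (with p < q) to q − p.
As a 5×9 matrix over Z this has rank 4, with invariant factors (1,1,1,1).

Boundary ∂_2: C_2 → C_1 sends each 2-simplex [p,q,r] to [q,r] − [p,r] + [p,q]. For instance
  ∂[1,2,3] = [2,3] − [1,3] + [1,2],
  ∂[0,3,4] = [3,4] − [0,4] + [0,3].
As a 9×6 matrix over Z this has rank 5, with invariant factors (1,1,1,1,1).

Now H_k = ker ∂_k / im ∂_{k+1}, so:

  H_0: rank C_0 − rank ∂_1 = 5 − 4 = 1, and the invariant factors of ∂_1 are all 1, so H_0 = Z.
  H_1: rank ker ∂_1 − rank ∂_2 = (9 − 4) − 5 = 0, and the invariant factors of ∂_2 are all 1, so H_1 = 0.
  H_2: rank ker ∂_2 − rank ∂_3 = (6 − 5) − 0 = 1, and there is no ∂_3, so H_2 = Z.

As a check, the Euler characteristic is 5 − 9 + 6 = 2, which agrees with 1 − 0 + 1 = 2.
(K is a triangulation of the 2-sphere S^2.)

H_0 ≅ Z,  H_1 = 0,  H_2 ≅ Z.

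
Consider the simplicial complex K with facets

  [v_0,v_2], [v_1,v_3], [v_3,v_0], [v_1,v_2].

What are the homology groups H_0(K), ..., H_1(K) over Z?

H_0 ≅ Z,  H_1 ≅ Z.

Order the vertices as v_0 < v_1 < v_2 < v_3. Listing each simplex with vertices in this order, K has dimension 1 with simplices:

  0-simplices (4): [v_0], [v_1], [v_2], [v_3]
  1-simplices (4): [v_0,v_2], [v_0,v_3], [v_1,v_2], [v_1,v_3]

so the chain groups are C_0 ≅ Z^4, C_1 ≅ Z^4.

∂_1: C_1 → C_0 is given by ∂[p,q] = [q] − [p]. For instance
  ∂[v_1,v_3] = [v_3] − [v_1].
As a 4×4 matrix over Z this has rank 3, with invariant factors (1,1,1).

Reading off H_k = ker ∂_k / im ∂_{k+1}:

  H_0: rank C_0 − rank ∂_1 = 4 − 3 = 1, and the invariant factors of ∂_1 are all 1, so H_0 ≅ Z.
  H_1: rank ker ∂_1 − rank ∂_2 = (4 − 3) − 0 = 1, and there is no ∂_2, so H_1 ≅ Z.

(K is a triangulation of the circle S^1.)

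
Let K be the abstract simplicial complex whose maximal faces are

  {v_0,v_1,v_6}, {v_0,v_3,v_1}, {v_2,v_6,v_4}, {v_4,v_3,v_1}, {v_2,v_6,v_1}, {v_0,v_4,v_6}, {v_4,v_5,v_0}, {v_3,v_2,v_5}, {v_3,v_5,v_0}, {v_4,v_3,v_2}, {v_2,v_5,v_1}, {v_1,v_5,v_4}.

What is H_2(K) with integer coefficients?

Take the total order v_0 < v_1 < v_2 < v_3 < v_4 < v_5 < v_6 on the vertex set. Then K (dimension 2) consists of the simplices:

  0-simplices (7): [v_0], [v_1], [v_2], [v_3], [v_4], [v_5], [v_6]
  1-simplices (18): (18 of them)
  2-simplices (12): (12 of them)

so the chain groups are C_0 ≅ Z^7, C_1 ≅ Z^18, C_2 ≅ Z^12.

∂_1: C_1 → C_0 sends each edge [p,q] (with p < q) to q − p.
The 7×18 boundary matrix has rank 6 and Smith normal form diag(1,1,1,1,1,1).

The boundary map ∂_2: C_2 → C_1 sends each 2-simplex [p,q,r] to [q,r] − [p,r] + [p,q]. For instance
  ∂[v_1,v_2,v_5] = [v_2,v_5] − [v_1,v_5] + [v_1,v_2],
  ∂[v_0,v_3,v_5] = [v_3,v_5] − [v_0,v_5] + [v_0,v_3].
As a 18×12 matrix over Z this has rank 12, with invariant factors (1,1,1,1,1,1,1,1,1,1,1,2).

From H_k ≅ ker(∂_k) / im(∂_{k+1}) we obtain:

  H_2: rank ker ∂_2 − rank ∂_3 = (12 − 12) − 0 = 0, and there is no ∂_3, so H_2 = 0.

H_2 = 0.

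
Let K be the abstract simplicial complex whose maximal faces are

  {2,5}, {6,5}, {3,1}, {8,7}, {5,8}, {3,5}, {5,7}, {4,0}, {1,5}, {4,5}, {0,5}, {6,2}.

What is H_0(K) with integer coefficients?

H_0 = Z.

Fix the vertex order 0 < 1 < 2 < 3 < 4 < 5 < 6 < 7 < 8 and write every simplex with vertices in increasing order. Then dim K = 1 and the simplices of K are:

  0-simplices (9): [0], [1], [2], [3], [4], [5], [6], [7], [8]
  1-simplices (12): [0,4], [0,5], [1,3], [1,5], [2,5], [2,6], [3,5], [4,5], [5,6], [5,7], [5,8], [7,8]

Hence C_0 ≅ Z^9, C_1 ≅ Z^12.

Boundary ∂_1: C_1 → C_0 is given by ∂[p,q] = [q] − [p]. For instance
  ∂[1,3] = [3] − [1].
The resulting 9×12 matrix has rank 8, and its Smith normal form has invariant factors (1,1,1,1,1,1,1,1).

Reading off H_k = ker ∂_k / im ∂_{k+1}:

  H_0: rank C_0 − rank ∂_1 = 9 − 8 = 1, and the invariant factors of ∂_1 are all 1, so H_0 ≅ Z.

(K is a triangulation of a wedge of 4 circles.)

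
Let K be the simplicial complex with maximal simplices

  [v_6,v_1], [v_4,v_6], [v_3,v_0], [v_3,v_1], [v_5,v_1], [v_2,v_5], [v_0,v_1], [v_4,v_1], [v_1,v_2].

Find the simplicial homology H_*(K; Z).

H_0 ≅ Z,  H_1 ≅ Z^3.

K has 7 vertices, 9 edges.
rank ∂_0 = 0, rank ∂_1 = 6 ⇒ b_0 = 7 − 0 − 6 = 1; all invariant factors of ∂_1 are 1 so no torsion. So H_0 = Z.
rank ∂_1 = 6, rank ∂_2 = 0 ⇒ b_1 = 9 − 6 − 0 = 3. So H_1 = Z^3.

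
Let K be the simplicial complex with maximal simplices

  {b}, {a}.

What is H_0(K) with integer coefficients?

H_0 = Z^2.

Take the total order a < b on the vertex set. Then K (dimension 0) consists of the simplices:

  0-simplices (2): a, b

so the chain groups are C_0 ≅ Z^2.

Reading off H_k = ker ∂_k / im ∂_{k+1}:

  H_0: rank C_0 − rank ∂_1 = 2 − 0 = 2, and there is no ∂_1, so H_0 = Z^2.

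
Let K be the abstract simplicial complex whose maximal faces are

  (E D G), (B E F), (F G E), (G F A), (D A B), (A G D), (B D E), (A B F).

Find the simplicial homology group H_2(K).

Order the vertices as A < B < D < E < F < G. Listing each simplex with vertices in this order, K has dimension 2 with simplices:

  0-simplices (6): A, B, D, E, F, G
  1-simplices (12): AB, AD, AF, AG, BD, BE, BF, DE, DG, EF, EG, FG
  2-simplices (8): ABD, ABF, ADG, AFG, BDE, BEF, DEG, EFG

giving chain groups C_0 ≅ Z^6, C_1 ≅ Z^12, C_2 ≅ Z^8.

∂_1: C_1 → C_0 is given by ∂[p,q] = [q] − [p]. For instance
  ∂DE = E − D.
The 6×12 boundary matrix has rank 5 and Smith normal form diag(1,1,1,1,1).

The boundary map ∂_2: C_2 → C_1 sends each 2-simplex [p,q,r] to [q,r] − [p,r] + [p,q]. For instance
  ∂AFG = FG − AG + AF,
  ∂ADG = DG − AG + AD.
The resulting 12×8 matrix has rank 7, and its Smith normal form has invariant factors (1,1,1,1,1,1,1).

Computing H_k = (kernel of ∂_k) / (image of ∂_{k+1}):

  H_2: rank ker ∂_2 − rank ∂_3 = (8 − 7) − 0 = 1, and there is no ∂_3, so H_2 ≅ Z.

(K is a triangulation of the 2-sphere S^2.)

H_2 = Z.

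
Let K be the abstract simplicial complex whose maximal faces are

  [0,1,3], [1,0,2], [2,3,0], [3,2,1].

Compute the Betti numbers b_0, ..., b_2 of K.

b_0 = 1, b_1 = 0, b_2 = 1.

K has 4 vertices, 6 edges, 4 triangles.
rank ∂_0 = 0, rank ∂_1 = 3 ⇒ b_0 = 4 − 0 − 3 = 1; all invariant factors of ∂_1 are 1 so no torsion. So H_0 ≅ Z.
rank ∂_1 = 3, rank ∂_2 = 3 ⇒ b_1 = 6 − 3 − 3 = 0; all invariant factors of ∂_2 are 1 so no torsion. So H_1 ≅ 0.
rank ∂_2 = 3, rank ∂_3 = 0 ⇒ b_2 = 4 − 3 − 0 = 1. So H_2 ≅ Z.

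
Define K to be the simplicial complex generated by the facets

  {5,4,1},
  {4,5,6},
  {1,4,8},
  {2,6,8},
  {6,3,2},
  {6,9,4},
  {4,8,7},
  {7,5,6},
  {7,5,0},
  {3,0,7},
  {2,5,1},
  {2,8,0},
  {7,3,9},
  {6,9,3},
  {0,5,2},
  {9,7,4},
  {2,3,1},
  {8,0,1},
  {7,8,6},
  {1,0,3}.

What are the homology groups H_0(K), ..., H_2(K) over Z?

H_0 ≅ Z,  H_1 ≅ Z ⊕ Z/2,  H_2 = 0.

We work with the vertex ordering 0 < 1 < 2 < 3 < 4 < 5 < 6 < 7 < 8 < 9. The simplices of K, each written with vertices in increasing order, are:

  0-simplices (10): [0], [1], [2], [3], [4], [5], [6], [7], [8], [9]
  1-simplices (30): (30 of them)
  2-simplices (20): (20 of them)

Hence C_0 ≅ Z^10, C_1 ≅ Z^30, C_2 ≅ Z^20.

Boundary ∂_1: C_1 → C_0 is given by ∂[p,q] = [q] − [p].
As a 10×30 matrix over Z this has rank 9, with invariant factors (1,1,1,1,1,1,1,1,1).

Boundary ∂_2: C_2 → C_1 maps a triangle to the signed sum of its edges. For instance
  ∂[0,1,3] = [1,3] − [0,3] + [0,1],
  ∂[1,4,8] = [4,8] − [1,8] + [1,4].
The 30×20 boundary matrix has rank 20 and Smith normal form diag(1,1,1,1,1,1,1,1,1,1,1,1,1,1,1,1,1,1,1,2).

Computing H_k = (kernel of ∂_k) / (image of ∂_{k+1}):

  H_0: rank C_0 − rank ∂_1 = 10 − 9 = 1, and the invariant factors of ∂_1 are all 1, so H_0 ≅ Z.
  H_1: rank ker ∂_1 − rank ∂_2 = (30 − 9) − 20 = 1, and ∂_2 has invariant factor 2 > 1, so H_1 ≅ Z ⊕ Z/2.
  H_2: rank ker ∂_2 − rank ∂_3 = (20 − 20) − 0 = 0, and there is no ∂_3, so H_2 ≅ 0.

As a check, the Euler characteristic is 10 − 30 + 20 = 0, which agrees with 1 − 1 + 0 = 0.
(K is a triangulation of the Klein bottle.)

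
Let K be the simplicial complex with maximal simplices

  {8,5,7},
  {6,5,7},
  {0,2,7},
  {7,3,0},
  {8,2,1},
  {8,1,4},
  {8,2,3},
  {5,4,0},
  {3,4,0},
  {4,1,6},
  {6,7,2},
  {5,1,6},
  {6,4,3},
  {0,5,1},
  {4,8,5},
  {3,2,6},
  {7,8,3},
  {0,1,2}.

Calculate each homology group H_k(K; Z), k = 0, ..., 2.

H_0 ≅ Z,  H_1 ≅ Z ⊕ Z_2,  H_2 = 0.

Order the vertices as 0 < 1 < 2 < 3 < 4 < 5 < 6 < 7 < 8. Listing each simplex with vertices in this order, K has dimension 2 with simplices:

  0-simplices (9): [0], [1], [2], [3], [4], [5], [6], [7], [8]
  1-simplices (27): (27 of them)
  2-simplices (18): [0,1,2], [0,1,5], [0,2,7], [0,3,4], [0,3,7], [0,4,5], [1,2,8], [1,4,6], [1,4,8], [1,5,6], [2,3,6], [2,3,8], [2,6,7], [3,4,6], [3,7,8], [4,5,8], [5,6,7], [5,7,8]

giving chain groups C_0 ≅ Z^9, C_1 ≅ Z^27, C_2 ≅ Z^18.

Boundary ∂_1: C_1 → C_0 is given by ∂[p,q] = [q] − [p].
The resulting 9×27 matrix has rank 8, and its Smith normal form has invariant factors (1,1,1,1,1,1,1,1).

Boundary ∂_2: C_2 → C_1 acts by ∂[p,q,r] = [q,r] − [p,r] + [p,q]. For instance
  ∂[2,3,6] = [3,6] − [2,6] + [2,3],
  ∂[1,5,6] = [5,6] − [1,6] + [1,5].
As a 27×18 matrix over Z this has rank 18, with invariant factors (1,1,1,1,1,1,1,1,1,1,1,1,1,1,1,1,1,2).

Reading off H_k = ker ∂_k / im ∂_{k+1}:

  H_0: rank C_0 − rank ∂_1 = 9 − 8 = 1, and the invariant factors of ∂_1 are all 1, so H_0 = Z.
  H_1: rank ker ∂_1 − rank ∂_2 = (27 − 8) − 18 = 1, and ∂_2 has invariant factor 2 > 1, so H_1 = Z ⊕ Z_2.
  H_2: rank ker ∂_2 − rank ∂_3 = (18 − 18) − 0 = 0, and there is no ∂_3, so H_2 = 0.

As a check, the Euler characteristic is 9 − 27 + 18 = 0, which agrees with 1 − 1 + 0 = 0.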